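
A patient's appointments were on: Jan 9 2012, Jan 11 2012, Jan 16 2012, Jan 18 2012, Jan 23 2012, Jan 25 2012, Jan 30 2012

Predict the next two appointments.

The gap pattern 2, 5, 2, 5, 2, 5 repeats every 2 events.
These are the Mondays and Wednesdays of each week.
Next Wednesday: Feb 1 2012.
Next Monday: Feb 6 2012.

Feb 1 2012, Feb 6 2012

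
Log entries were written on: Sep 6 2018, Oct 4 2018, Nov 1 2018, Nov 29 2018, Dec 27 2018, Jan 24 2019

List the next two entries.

Feb 21 2019, Mar 21 2019

The spacing is 28, 28, 28, 28, 28 days — always 28 days.
Jan 24 2019 + 28 days = Feb 21 2019.
Feb 21 2019 + 28 days = Mar 21 2019.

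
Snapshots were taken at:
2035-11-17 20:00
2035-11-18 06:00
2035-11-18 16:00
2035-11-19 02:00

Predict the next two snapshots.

2035-11-19 12:00, 2035-11-19 22:00

Spacing: 10, 10, 10 h — constant 10 h.
2035-11-19 02:00 + 10 h = 2035-11-19 12:00.
2035-11-19 12:00 + 10 h = 2035-11-19 22:00.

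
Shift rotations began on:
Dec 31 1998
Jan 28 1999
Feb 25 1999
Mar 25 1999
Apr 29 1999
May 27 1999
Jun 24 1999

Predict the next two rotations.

All Thursdays; the gaps (28, 28, 28, 35, 28, 28) vary with month length.
This is the last Thursday of each month.
Last Thursday of July 1999: Jul 29 1999.
August 1999 ends with Thursday Aug 26 1999.

Jul 29 1999, Aug 26 1999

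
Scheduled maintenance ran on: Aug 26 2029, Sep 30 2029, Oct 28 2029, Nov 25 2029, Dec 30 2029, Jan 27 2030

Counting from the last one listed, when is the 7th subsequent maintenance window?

Aug 25 2030

These are Sundays with 35, 28, 28, 35, 28-day gaps.
Each is the final Sunday of its month — Sep 30 2029 is past the 28th, so '4th Sunday' doesn't fit.
Last Sunday of February 2030: Feb 24 2030.
Last Sunday of March 2030: Mar 31 2030.
Last Sunday of April 2030: Apr 28 2030.
May 2030 ends with Sunday May 26 2030.
Last Sunday of June 2030: Jun 30 2030.
Last Sunday of July 2030: Jul 28 2030.
Last Sunday of August 2030: Aug 25 2030.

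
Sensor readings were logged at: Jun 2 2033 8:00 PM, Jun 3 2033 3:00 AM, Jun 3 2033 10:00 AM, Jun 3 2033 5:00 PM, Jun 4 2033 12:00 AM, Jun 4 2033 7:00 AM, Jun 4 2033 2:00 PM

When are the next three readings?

Jun 4 2033 9:00 PM, Jun 5 2033 4:00 AM, Jun 5 2033 11:00 AM

Spacing: 7, 7, 7, 7, 7, 7 h — constant 7 h.
Jun 4 2033 2:00 PM + 7 h = Jun 4 2033 9:00 PM.
Jun 4 2033 9:00 PM + 7 h = Jun 5 2033 4:00 AM.
Jun 5 2033 4:00 AM + 7 h = Jun 5 2033 11:00 AM.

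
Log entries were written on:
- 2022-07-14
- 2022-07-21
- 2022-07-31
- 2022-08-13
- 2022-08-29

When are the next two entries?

2022-09-17, 2022-10-09

Intervals are 7, 10, 13, 16 days — an arithmetic progression with common difference 3.
Next gap: 19 days. 2022-08-29 + 19 days = 2022-09-17.
Next gap: 22 days. 2022-09-17 + 22 days = 2022-10-09.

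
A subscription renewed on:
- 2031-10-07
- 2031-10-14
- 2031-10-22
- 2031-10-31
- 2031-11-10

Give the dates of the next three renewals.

2031-11-21, 2031-12-03, 2031-12-16

Intervals are 7, 8, 9, 10 days — an arithmetic progression with common difference 1.
Next gap: 11 days. 2031-11-10 + 11 days = 2031-11-21.
Next gap: 12 days. 2031-11-21 + 12 days = 2031-12-03.
Next gap: 13 days. 2031-12-03 + 13 days = 2031-12-16.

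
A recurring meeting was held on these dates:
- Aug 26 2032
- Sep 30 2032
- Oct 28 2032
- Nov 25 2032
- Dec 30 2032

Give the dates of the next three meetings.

These are Thursdays with 35, 28, 28, 35-day gaps.
Each is the final Thursday of its month — Sep 30 2032 is past the 28th, so '4th Thursday' doesn't fit.
January 2033 ends with Thursday Jan 27 2033.
February 2033 ends with Thursday Feb 24 2033.
March 2033 ends with Thursday Mar 31 2033.

Jan 27 2033, Feb 24 2033, Mar 31 2033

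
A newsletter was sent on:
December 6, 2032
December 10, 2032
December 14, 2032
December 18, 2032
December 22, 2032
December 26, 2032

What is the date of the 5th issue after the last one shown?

Gaps between consecutive events: 4, 4, 4, 4, 4 days — a constant 4-day interval.
December 26, 2032 + 4 days = December 30, 2032.
December 30, 2032 + 4 days = January 3, 2033.
January 3, 2033 + 4 days = January 7, 2033.
January 7, 2033 + 4 days = January 11, 2033.
January 11, 2033 + 4 days = January 15, 2033.

January 15, 2033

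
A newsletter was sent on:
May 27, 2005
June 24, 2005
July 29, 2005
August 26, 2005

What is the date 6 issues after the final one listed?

These are Fridays with 28, 35, 28-day gaps.
Each is the final Friday of its month — July 29, 2005 is past the 28th, so '4th Friday' doesn't fit.
Last Friday of September 2005: September 30, 2005.
Last Friday of October 2005: October 28, 2005.
Last Friday of November 2005: November 25, 2005.
December 2005 ends with Friday December 30, 2005.
January 2006 ends with Friday January 27, 2006.
Last Friday of February 2006: February 24, 2006.

February 24, 2006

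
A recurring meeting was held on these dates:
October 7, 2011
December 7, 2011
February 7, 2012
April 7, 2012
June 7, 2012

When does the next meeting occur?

The day-of-month is always 7 (61, 62, 60, 61 days between events).
So this recurs on the 7th of every 2 months.
Next: August 2012 → August 7, 2012.

August 7, 2012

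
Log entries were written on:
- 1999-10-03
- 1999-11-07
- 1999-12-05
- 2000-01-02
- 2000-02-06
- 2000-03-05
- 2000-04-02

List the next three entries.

Gaps: 35, 28, 28, 35, 28, 28 days — a mix of 28 and 35. Every date is a Sunday.
Each is the 1st Sunday of its month.
1st Sunday of May 2000: 2000-05-07.
1st Sunday of June 2000: 2000-06-04.
1st Sunday of July 2000: 2000-07-02.

2000-05-07, 2000-06-04, 2000-07-02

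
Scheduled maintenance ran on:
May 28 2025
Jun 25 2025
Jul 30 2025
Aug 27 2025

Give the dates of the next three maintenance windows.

Sep 24 2025, Oct 29 2025, Nov 26 2025

Every date is a Wednesday; gaps 28, 35, 28 days.
Each is the last Wednesday of its month (at least one falls on the 29th or later, ruling out '4th Wednesday').
September 2025 ends with Wednesday Sep 24 2025.
Last Wednesday of October 2025: Oct 29 2025.
Last Wednesday of November 2025: Nov 26 2025.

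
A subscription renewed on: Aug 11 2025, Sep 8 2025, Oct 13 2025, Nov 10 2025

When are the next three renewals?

All dates are Mondays, 28, 35, 28 days apart.
Specifically, the 2nd Monday of each month.
2nd Monday of December 2025: Dec 8 2025.
2nd Monday of January 2026: Jan 12 2026.
2nd Monday of February 2026: Feb 9 2026.

Dec 8 2025, Jan 12 2026, Feb 9 2026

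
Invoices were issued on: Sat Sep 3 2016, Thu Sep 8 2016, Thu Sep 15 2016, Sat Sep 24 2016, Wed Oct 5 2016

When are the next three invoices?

The spacing grows by 2 each time: 5, 7, 9, 11 days.
Next gap: 13 days. Wed Oct 5 2016 + 13 days = Tue Oct 18 2016.
Next gap: 15 days. Tue Oct 18 2016 + 15 days = Wed Nov 2 2016.
Next gap: 17 days. Wed Nov 2 2016 + 17 days = Sat Nov 19 2016.

Tue Oct 18 2016, Wed Nov 2 2016, Sat Nov 19 2016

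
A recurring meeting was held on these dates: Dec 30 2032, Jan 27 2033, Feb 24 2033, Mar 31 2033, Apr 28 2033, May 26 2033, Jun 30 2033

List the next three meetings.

Jul 28 2033, Aug 25 2033, Sep 29 2033

All Thursdays; the gaps (28, 28, 35, 28, 28, 35) vary with month length.
This is the last Thursday of each month.
Last Thursday of July 2033: Jul 28 2033.
Last Thursday of August 2033: Aug 25 2033.
September 2033 ends with Thursday Sep 29 2033.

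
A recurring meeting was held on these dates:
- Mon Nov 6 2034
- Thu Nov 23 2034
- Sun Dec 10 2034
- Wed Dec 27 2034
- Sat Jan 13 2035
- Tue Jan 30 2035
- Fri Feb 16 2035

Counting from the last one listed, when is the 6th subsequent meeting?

Gaps between consecutive events: 17, 17, 17, 17, 17, 17 days — a constant 17-day interval.
Fri Feb 16 2035 + 17 days = Mon Mar 5 2035.
Mon Mar 5 2035 + 17 days = Thu Mar 22 2035.
Thu Mar 22 2035 + 17 days = Sun Apr 8 2035.
Sun Apr 8 2035 + 17 days = Wed Apr 25 2035.
Wed Apr 25 2035 + 17 days = Sat May 12 2035.
Sat May 12 2035 + 17 days = Tue May 29 2035.

Tue May 29 2035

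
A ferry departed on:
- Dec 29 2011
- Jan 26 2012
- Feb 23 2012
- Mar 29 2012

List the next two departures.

These are Thursdays with 28, 28, 35-day gaps.
Each is the final Thursday of its month — Dec 29 2011 is past the 28th, so '4th Thursday' doesn't fit.
April 2012 ends with Thursday Apr 26 2012.
Last Thursday of May 2012: May 31 2012.

Apr 26 2012, May 31 2012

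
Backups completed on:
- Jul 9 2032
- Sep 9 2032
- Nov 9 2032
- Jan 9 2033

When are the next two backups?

Mar 9 2033, May 9 2033

The day-of-month is always 9 (62, 61, 61 days between events).
So this recurs on the 9th of every 2 months.
March 2033: Mar 9 2033.
May 2033: May 9 2033.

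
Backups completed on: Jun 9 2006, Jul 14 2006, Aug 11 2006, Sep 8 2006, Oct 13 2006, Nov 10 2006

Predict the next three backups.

Dec 8 2006, Jan 12 2007, Feb 9 2007

All dates are Fridays, 35, 28, 28, 35, 28 days apart.
Specifically, the 2nd Friday of each month.
2nd Friday of December 2006: Dec 8 2006.
2nd Friday of January 2007: Jan 12 2007.
2nd Friday of February 2007: Feb 9 2007.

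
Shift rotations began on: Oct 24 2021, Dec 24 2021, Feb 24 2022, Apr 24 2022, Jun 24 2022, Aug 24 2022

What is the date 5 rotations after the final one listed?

Jun 24 2023

Gaps: 61, 62, 59, 61, 61 days — not constant. Every event is on the 24th of the month.
Pattern: the 24th of every 2 months.
October 2022: Oct 24 2022.
Next: December 2022 → Dec 24 2022.
February 2023: Feb 24 2023.
April 2023: Apr 24 2023.
June 2023: Jun 24 2023.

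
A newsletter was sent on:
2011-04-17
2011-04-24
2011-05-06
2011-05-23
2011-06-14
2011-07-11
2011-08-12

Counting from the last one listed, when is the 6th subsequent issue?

2012-06-04

Gaps: 7, 12, 17, 22, 27, 32 days — each gap is 5 larger than the previous one.
Next gap: 37 days. 2011-08-12 + 37 days = 2011-09-18.
Next gap: 42 days. 2011-09-18 + 42 days = 2011-10-30.
Next gap: 47 days. 2011-10-30 + 47 days = 2011-12-16.
Next gap: 52 days. 2011-12-16 + 52 days = 2012-02-06.
Next gap: 57 days. 2012-02-06 + 57 days = 2012-04-03.
Next gap: 62 days. 2012-04-03 + 62 days = 2012-06-04.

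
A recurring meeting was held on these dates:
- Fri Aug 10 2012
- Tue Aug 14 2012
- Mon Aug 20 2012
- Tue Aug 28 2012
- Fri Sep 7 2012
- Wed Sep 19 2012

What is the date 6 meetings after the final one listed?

Fri Jan 11 2013

The spacing grows by 2 each time: 4, 6, 8, 10, 12 days.
Next gap: 14 days. Wed Sep 19 2012 + 14 days = Wed Oct 3 2012.
Next gap: 16 days. Wed Oct 3 2012 + 16 days = Fri Oct 19 2012.
Next gap: 18 days. Fri Oct 19 2012 + 18 days = Tue Nov 6 2012.
Next gap: 20 days. Tue Nov 6 2012 + 20 days = Mon Nov 26 2012.
Next gap: 22 days. Mon Nov 26 2012 + 22 days = Tue Dec 18 2012.
Next gap: 24 days. Tue Dec 18 2012 + 24 days = Fri Jan 11 2013.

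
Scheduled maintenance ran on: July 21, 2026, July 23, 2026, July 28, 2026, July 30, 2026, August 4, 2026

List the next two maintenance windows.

Every event lands on a Tuesday or Thursday (gaps cycle 2, 5, 2, 5).
So the schedule is: every Tuesday and Thursday.
Next Thursday: August 6, 2026.
Next Tuesday: August 11, 2026.

August 6, 2026; August 11, 2026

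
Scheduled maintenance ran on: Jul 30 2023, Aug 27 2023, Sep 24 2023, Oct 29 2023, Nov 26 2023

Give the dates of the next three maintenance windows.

Dec 31 2023, Jan 28 2024, Feb 25 2024

All Sundays; the gaps (28, 28, 35, 28) vary with month length.
This is the last Sunday of each month.
December 2023 ends with Sunday Dec 31 2023.
Last Sunday of January 2024: Jan 28 2024.
February 2024 ends with Sunday Feb 25 2024.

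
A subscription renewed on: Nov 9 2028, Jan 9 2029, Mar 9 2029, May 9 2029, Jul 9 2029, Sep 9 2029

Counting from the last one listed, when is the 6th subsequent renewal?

Sep 9 2030

The day-of-month is always 9 (61, 59, 61, 61, 62 days between events).
So this recurs on the 9th of every 2 months.
Next: November 2029 → Nov 9 2029.
Next: January 2030 → Jan 9 2030.
March 2030: Mar 9 2030.
May 2030: May 9 2030.
July 2030: Jul 9 2030.
Next: September 2030 → Sep 9 2030.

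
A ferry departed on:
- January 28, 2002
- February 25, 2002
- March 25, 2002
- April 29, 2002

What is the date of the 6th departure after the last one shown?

October 28, 2002

Every date is a Monday; gaps 28, 28, 35 days.
Each is the last Monday of its month (at least one falls on the 29th or later, ruling out '4th Monday').
May 2002 ends with Monday May 27, 2002.
June 2002 ends with Monday June 24, 2002.
Last Monday of July 2002: July 29, 2002.
August 2002 ends with Monday August 26, 2002.
September 2002 ends with Monday September 30, 2002.
Last Monday of October 2002: October 28, 2002.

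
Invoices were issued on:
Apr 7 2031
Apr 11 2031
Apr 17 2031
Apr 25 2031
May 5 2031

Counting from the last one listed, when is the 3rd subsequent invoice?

The spacing grows by 2 each time: 4, 6, 8, 10 days.
Next gap: 12 days. May 5 2031 + 12 days = May 17 2031.
Next gap: 14 days. May 17 2031 + 14 days = May 31 2031.
Next gap: 16 days. May 31 2031 + 16 days = Jun 16 2031.

Jun 16 2031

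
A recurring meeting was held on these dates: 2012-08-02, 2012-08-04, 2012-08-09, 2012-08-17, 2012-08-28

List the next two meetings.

2012-09-11, 2012-09-28

Gaps: 2, 5, 8, 11 days — each gap is 3 larger than the previous one.
Next gap: 14 days. 2012-08-28 + 14 days = 2012-09-11.
Next gap: 17 days. 2012-09-11 + 17 days = 2012-09-28.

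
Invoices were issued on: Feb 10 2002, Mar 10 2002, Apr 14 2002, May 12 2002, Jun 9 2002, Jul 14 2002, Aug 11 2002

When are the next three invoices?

Sep 8 2002, Oct 13 2002, Nov 10 2002

All dates are Sundays, 28, 35, 28, 28, 35, 28 days apart.
Specifically, the 2nd Sunday of each month.
2nd Sunday of September 2002: Sep 8 2002.
2nd Sunday of October 2002: Oct 13 2002.
2nd Sunday of November 2002: Nov 10 2002.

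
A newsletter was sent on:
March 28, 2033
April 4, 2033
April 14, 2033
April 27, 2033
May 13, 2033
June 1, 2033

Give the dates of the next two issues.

Gaps: 7, 10, 13, 16, 19 days — each gap is 3 larger than the previous one.
Next gap: 22 days. June 1, 2033 + 22 days = June 23, 2033.
Next gap: 25 days. June 23, 2033 + 25 days = July 18, 2033.

June 23, 2033; July 18, 2033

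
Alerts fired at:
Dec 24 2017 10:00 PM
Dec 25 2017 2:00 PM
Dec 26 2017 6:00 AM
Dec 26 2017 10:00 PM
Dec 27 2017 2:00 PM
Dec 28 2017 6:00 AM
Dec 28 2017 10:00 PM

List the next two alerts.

The interval is a steady 16 hours (16, 16, 16, 16, 16, 16).
Dec 28 2017 10:00 PM + 16 h = Dec 29 2017 2:00 PM.
Dec 29 2017 2:00 PM + 16 h = Dec 30 2017 6:00 AM.

Dec 29 2017 2:00 PM, Dec 30 2017 6:00 AM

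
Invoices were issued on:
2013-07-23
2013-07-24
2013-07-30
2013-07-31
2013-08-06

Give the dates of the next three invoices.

The gap pattern 1, 6, 1, 6 repeats every 2 events.
These are the Tuesdays and Wednesdays of each week.
The following Wednesday is 2013-08-07.
The following Tuesday is 2013-08-13.
Next Wednesday: 2013-08-14.

2013-08-07, 2013-08-13, 2013-08-14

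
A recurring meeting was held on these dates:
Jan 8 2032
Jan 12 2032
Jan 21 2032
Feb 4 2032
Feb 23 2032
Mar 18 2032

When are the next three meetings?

Intervals are 4, 9, 14, 19, 24 days — an arithmetic progression with common difference 5.
Next gap: 29 days. Mar 18 2032 + 29 days = Apr 16 2032.
Next gap: 34 days. Apr 16 2032 + 34 days = May 20 2032.
Next gap: 39 days. May 20 2032 + 39 days = Jun 28 2032.

Apr 16 2032, May 20 2032, Jun 28 2032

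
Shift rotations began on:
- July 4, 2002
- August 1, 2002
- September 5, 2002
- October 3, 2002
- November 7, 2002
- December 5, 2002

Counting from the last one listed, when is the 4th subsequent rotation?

April 3, 2003

All dates are Thursdays, 28, 35, 28, 35, 28 days apart.
Specifically, the 1st Thursday of each month.
January 2003 — 1st Thursday is January 2, 2003.
1st Thursday of February 2003: February 6, 2003.
1st Thursday of March 2003: March 6, 2003.
1st Thursday of April 2003: April 3, 2003.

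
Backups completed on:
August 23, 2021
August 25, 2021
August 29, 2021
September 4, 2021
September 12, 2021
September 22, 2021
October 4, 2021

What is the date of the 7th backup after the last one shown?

February 21, 2022

The spacing grows by 2 each time: 2, 4, 6, 8, 10, 12 days.
Next gap: 14 days. October 4, 2021 + 14 days = October 18, 2021.
Next gap: 16 days. October 18, 2021 + 16 days = November 3, 2021.
Next gap: 18 days. November 3, 2021 + 18 days = November 21, 2021.
Next gap: 20 days. November 21, 2021 + 20 days = December 11, 2021.
Next gap: 22 days. December 11, 2021 + 22 days = January 2, 2022.
Next gap: 24 days. January 2, 2022 + 24 days = January 26, 2022.
Next gap: 26 days. January 26, 2022 + 26 days = February 21, 2022.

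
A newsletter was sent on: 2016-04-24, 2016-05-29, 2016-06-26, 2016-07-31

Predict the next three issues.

All Sundays; the gaps (35, 28, 35) vary with month length.
This is the last Sunday of each month.
August 2016 ends with Sunday 2016-08-28.
Last Sunday of September 2016: 2016-09-25.
Last Sunday of October 2016: 2016-10-30.

2016-08-28, 2016-09-25, 2016-10-30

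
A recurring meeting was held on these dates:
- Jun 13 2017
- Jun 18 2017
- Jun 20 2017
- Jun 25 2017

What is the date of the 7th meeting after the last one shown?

The gap pattern 5, 2, 5 repeats every 2 events.
These are the Tuesdays and Sundays of each week.
The following Tuesday is Jun 27 2017.
The following Sunday is Jul 2 2017.
The following Tuesday is Jul 4 2017.
Next Sunday: Jul 9 2017.
The following Tuesday is Jul 11 2017.
Next Sunday: Jul 16 2017.
Next Tuesday: Jul 18 2017.

Jul 18 2017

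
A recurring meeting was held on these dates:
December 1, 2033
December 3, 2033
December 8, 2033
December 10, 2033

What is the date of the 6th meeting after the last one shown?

December 31, 2033

The gap pattern 2, 5, 2 repeats every 2 events.
These are the Thursdays and Saturdays of each week.
Next Thursday: December 15, 2033.
The following Saturday is December 17, 2033.
The following Thursday is December 22, 2033.
Next Saturday: December 24, 2033.
Next Thursday: December 29, 2033.
The following Saturday is December 31, 2033.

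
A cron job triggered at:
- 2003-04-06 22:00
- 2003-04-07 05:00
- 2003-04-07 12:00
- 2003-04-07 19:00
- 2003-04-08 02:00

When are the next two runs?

2003-04-08 09:00, 2003-04-08 16:00

Gaps: 7, 7, 7, 7 hours — each event is 7 hours after the previous one.
2003-04-08 02:00 + 7 h = 2003-04-08 09:00.
2003-04-08 09:00 + 7 h = 2003-04-08 16:00.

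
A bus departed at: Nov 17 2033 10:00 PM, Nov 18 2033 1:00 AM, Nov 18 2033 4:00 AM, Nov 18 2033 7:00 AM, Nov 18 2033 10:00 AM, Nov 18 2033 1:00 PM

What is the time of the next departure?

The interval is a steady 3 hours (3, 3, 3, 3, 3).
Nov 18 2033 1:00 PM + 3 h = Nov 18 2033 4:00 PM.

Nov 18 2033 4:00 PM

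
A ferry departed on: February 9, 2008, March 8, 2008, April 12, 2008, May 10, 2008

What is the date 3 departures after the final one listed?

August 9, 2008

Gaps: 28, 35, 28 days — a mix of 28 and 35. Every date is a Saturday.
Each is the 2nd Saturday of its month.
June 2008 — 2nd Saturday is June 14, 2008.
2nd Saturday of July 2008: July 12, 2008.
August 2008 — 2nd Saturday is August 9, 2008.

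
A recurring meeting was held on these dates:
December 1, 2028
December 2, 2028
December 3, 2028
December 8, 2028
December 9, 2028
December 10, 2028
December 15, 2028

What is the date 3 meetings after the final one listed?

Every event lands on a Friday or Saturday or Sunday (gaps cycle 1, 1, 5, 1, 1, 5).
So the schedule is: every Friday, Saturday and Sunday.
Next Saturday: December 16, 2028.
Next Sunday: December 17, 2028.
The following Friday is December 22, 2028.

December 22, 2028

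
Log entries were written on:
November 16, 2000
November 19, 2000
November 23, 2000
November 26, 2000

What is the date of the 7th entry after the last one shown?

Gaps: 3, 4, 3 days — not constant, but cyclic with period 2.
The events fall on every Thursday and Sunday.
The following Thursday is November 30, 2000.
Next Sunday: December 3, 2000.
The following Thursday is December 7, 2000.
Next Sunday: December 10, 2000.
Next Thursday: December 14, 2000.
Next Sunday: December 17, 2000.
The following Thursday is December 21, 2000.

December 21, 2000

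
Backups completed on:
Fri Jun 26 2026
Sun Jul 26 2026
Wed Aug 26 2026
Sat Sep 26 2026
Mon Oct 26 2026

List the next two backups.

Thu Nov 26 2026, Sat Dec 26 2026

Each date is the 26th; the gaps (30, 31, 31, 30) track the month lengths.
The rule is the 26th of each month.
Next: November 2026 → Thu Nov 26 2026.
December 2026: Sat Dec 26 2026.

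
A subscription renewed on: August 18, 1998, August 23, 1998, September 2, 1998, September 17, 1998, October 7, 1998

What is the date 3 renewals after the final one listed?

January 5, 1999

Intervals are 5, 10, 15, 20 days — an arithmetic progression with common difference 5.
Next gap: 25 days. October 7, 1998 + 25 days = November 1, 1998.
Next gap: 30 days. November 1, 1998 + 30 days = December 1, 1998.
Next gap: 35 days. December 1, 1998 + 35 days = January 5, 1999.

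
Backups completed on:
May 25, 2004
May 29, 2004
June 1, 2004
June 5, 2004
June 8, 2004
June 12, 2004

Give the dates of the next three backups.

June 15, 2004; June 19, 2004; June 22, 2004

Gaps: 4, 3, 4, 3, 4 days — not constant, but cyclic with period 2.
The events fall on every Tuesday and Saturday.
The following Tuesday is June 15, 2004.
Next Saturday: June 19, 2004.
The following Tuesday is June 22, 2004.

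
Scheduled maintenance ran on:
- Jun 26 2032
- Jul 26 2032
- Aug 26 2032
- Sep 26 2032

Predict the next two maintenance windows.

Oct 26 2032, Nov 26 2032

Each date is the 26th; the gaps (30, 31, 31) track the month lengths.
The rule is the 26th of each month.
Next: October 2032 → Oct 26 2032.
Next: November 2032 → Nov 26 2032.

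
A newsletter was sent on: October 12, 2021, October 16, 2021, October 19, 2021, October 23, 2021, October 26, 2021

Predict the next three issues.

October 30, 2021; November 2, 2021; November 6, 2021

Every event lands on a Tuesday or Saturday (gaps cycle 4, 3, 4, 3).
So the schedule is: every Tuesday and Saturday.
Next Saturday: October 30, 2021.
Next Tuesday: November 2, 2021.
Next Saturday: November 6, 2021.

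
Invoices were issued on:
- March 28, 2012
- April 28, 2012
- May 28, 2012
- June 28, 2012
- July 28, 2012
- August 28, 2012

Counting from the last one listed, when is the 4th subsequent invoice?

Each date is the 28th; the gaps (31, 30, 31, 30, 31) track the month lengths.
The rule is the 28th of each month.
September 2012: September 28, 2012.
Next: October 2012 → October 28, 2012.
Next: November 2012 → November 28, 2012.
December 2012: December 28, 2012.

December 28, 2012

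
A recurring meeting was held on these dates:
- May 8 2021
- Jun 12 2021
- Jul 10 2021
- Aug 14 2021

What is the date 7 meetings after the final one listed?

Gaps: 35, 28, 35 days — a mix of 28 and 35. Every date is a Saturday.
Each is the 2nd Saturday of its month.
2nd Saturday of September 2021: Sep 11 2021.
October 2021 — 2nd Saturday is Oct 9 2021.
2nd Saturday of November 2021: Nov 13 2021.
2nd Saturday of December 2021: Dec 11 2021.
2nd Saturday of January 2022: Jan 8 2022.
February 2022 — 2nd Saturday is Feb 12 2022.
2nd Saturday of March 2022: Mar 12 2022.

Mar 12 2022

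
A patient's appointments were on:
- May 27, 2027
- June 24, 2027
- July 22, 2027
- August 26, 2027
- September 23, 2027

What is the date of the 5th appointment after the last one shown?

February 24, 2028

Gaps: 28, 28, 35, 28 days — a mix of 28 and 35. Every date is a Thursday.
Each is the 4th Thursday of its month.
October 2027 — 4th Thursday is October 28, 2027.
November 2027 — 4th Thursday is November 25, 2027.
December 2027 — 4th Thursday is December 23, 2027.
4th Thursday of January 2028: January 27, 2028.
February 2028 — 4th Thursday is February 24, 2028.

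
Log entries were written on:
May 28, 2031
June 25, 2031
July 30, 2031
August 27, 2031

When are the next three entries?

These are Wednesdays with 28, 35, 28-day gaps.
Each is the final Wednesday of its month — July 30, 2031 is past the 28th, so '4th Wednesday' doesn't fit.
Last Wednesday of September 2031: September 24, 2031.
Last Wednesday of October 2031: October 29, 2031.
November 2031 ends with Wednesday November 26, 2031.

September 24, 2031; October 29, 2031; November 26, 2031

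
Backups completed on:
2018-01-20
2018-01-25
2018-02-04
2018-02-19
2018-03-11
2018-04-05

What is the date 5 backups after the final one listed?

2018-10-22

The spacing grows by 5 each time: 5, 10, 15, 20, 25 days.
Next gap: 30 days. 2018-04-05 + 30 days = 2018-05-05.
Next gap: 35 days. 2018-05-05 + 35 days = 2018-06-09.
Next gap: 40 days. 2018-06-09 + 40 days = 2018-07-19.
Next gap: 45 days. 2018-07-19 + 45 days = 2018-09-02.
Next gap: 50 days. 2018-09-02 + 50 days = 2018-10-22.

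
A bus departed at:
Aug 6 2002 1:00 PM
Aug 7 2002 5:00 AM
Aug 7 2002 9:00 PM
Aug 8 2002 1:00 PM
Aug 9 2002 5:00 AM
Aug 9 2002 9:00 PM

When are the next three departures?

The interval is a steady 16 hours (16, 16, 16, 16, 16).
Aug 9 2002 9:00 PM + 16 h = Aug 10 2002 1:00 PM.
Aug 10 2002 1:00 PM + 16 h = Aug 11 2002 5:00 AM.
Aug 11 2002 5:00 AM + 16 h = Aug 11 2002 9:00 PM.

Aug 10 2002 1:00 PM, Aug 11 2002 5:00 AM, Aug 11 2002 9:00 PM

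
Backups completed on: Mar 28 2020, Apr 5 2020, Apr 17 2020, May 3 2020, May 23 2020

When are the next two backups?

The spacing grows by 4 each time: 8, 12, 16, 20 days.
Next gap: 24 days. May 23 2020 + 24 days = Jun 16 2020.
Next gap: 28 days. Jun 16 2020 + 28 days = Jul 14 2020.

Jun 16 2020, Jul 14 2020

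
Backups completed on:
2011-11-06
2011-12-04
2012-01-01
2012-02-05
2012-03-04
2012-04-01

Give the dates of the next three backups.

All dates are Sundays, 28, 28, 35, 28, 28 days apart.
Specifically, the 1st Sunday of each month.
May 2012 — 1st Sunday is 2012-05-06.
1st Sunday of June 2012: 2012-06-03.
July 2012 — 1st Sunday is 2012-07-01.

2012-05-06, 2012-06-03, 2012-07-01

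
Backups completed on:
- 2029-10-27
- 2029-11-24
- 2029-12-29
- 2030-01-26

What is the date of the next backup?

2030-02-23

Every date is a Saturday; gaps 28, 35, 28 days.
Each is the last Saturday of its month (at least one falls on the 29th or later, ruling out '4th Saturday').
Last Saturday of February 2030: 2030-02-23.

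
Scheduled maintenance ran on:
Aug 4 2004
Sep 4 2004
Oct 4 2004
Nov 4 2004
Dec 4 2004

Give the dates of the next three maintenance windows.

Jan 4 2005, Feb 4 2005, Mar 4 2005

Gaps: 31, 30, 31, 30 days — not constant. Every event is on the 4th of the month.
Pattern: the 4th of each month.
January 2005: Jan 4 2005.
Next: February 2005 → Feb 4 2005.
Next: March 2005 → Mar 4 2005.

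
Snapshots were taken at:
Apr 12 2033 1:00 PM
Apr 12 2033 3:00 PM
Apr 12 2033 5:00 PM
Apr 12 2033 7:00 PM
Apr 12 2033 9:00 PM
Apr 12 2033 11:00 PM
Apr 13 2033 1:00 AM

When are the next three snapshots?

The interval is a steady 2 hours (2, 2, 2, 2, 2, 2).
Apr 13 2033 1:00 AM + 2 h = Apr 13 2033 3:00 AM.
Apr 13 2033 3:00 AM + 2 h = Apr 13 2033 5:00 AM.
Apr 13 2033 5:00 AM + 2 h = Apr 13 2033 7:00 AM.

Apr 13 2033 3:00 AM, Apr 13 2033 5:00 AM, Apr 13 2033 7:00 AM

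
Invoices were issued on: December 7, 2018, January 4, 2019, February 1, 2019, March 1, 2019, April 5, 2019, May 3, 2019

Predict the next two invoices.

June 7, 2019; July 5, 2019

These are Fridays at 28- or 35-day spacing (28, 28, 28, 35, 28).
The pattern: 1st Friday of the month.
June 2019 — 1st Friday is June 7, 2019.
July 2019 — 1st Friday is July 5, 2019.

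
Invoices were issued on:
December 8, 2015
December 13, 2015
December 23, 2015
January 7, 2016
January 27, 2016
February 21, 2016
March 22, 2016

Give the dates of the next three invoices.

Gaps: 5, 10, 15, 20, 25, 30 days — each gap is 5 larger than the previous one.
Next gap: 35 days. March 22, 2016 + 35 days = April 26, 2016.
Next gap: 40 days. April 26, 2016 + 40 days = June 5, 2016.
Next gap: 45 days. June 5, 2016 + 45 days = July 20, 2016.

April 26, 2016; June 5, 2016; July 20, 2016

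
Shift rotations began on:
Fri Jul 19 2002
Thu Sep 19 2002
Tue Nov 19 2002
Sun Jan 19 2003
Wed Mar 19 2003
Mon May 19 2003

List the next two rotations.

Sat Jul 19 2003, Fri Sep 19 2003

Each date is the 19th; the gaps (62, 61, 61, 59, 61) track the month lengths.
The rule is the 19th of every 2 months.
Next: July 2003 → Sat Jul 19 2003.
September 2003: Fri Sep 19 2003.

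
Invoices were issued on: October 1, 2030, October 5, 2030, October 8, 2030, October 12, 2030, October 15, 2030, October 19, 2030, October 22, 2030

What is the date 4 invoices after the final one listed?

The gap pattern 4, 3, 4, 3, 4, 3 repeats every 2 events.
These are the Tuesdays and Saturdays of each week.
Next Saturday: October 26, 2030.
Next Tuesday: October 29, 2030.
Next Saturday: November 2, 2030.
Next Tuesday: November 5, 2030.

November 5, 2030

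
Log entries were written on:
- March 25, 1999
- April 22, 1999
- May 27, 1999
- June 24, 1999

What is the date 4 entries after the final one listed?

All dates are Thursdays, 28, 35, 28 days apart.
Specifically, the 4th Thursday of each month.
4th Thursday of July 1999: July 22, 1999.
4th Thursday of August 1999: August 26, 1999.
4th Thursday of September 1999: September 23, 1999.
October 1999 — 4th Thursday is October 28, 1999.

October 28, 1999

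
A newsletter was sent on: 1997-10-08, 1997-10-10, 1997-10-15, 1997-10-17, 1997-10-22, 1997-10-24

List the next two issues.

Every event lands on a Wednesday or Friday (gaps cycle 2, 5, 2, 5, 2).
So the schedule is: every Wednesday and Friday.
The following Wednesday is 1997-10-29.
The following Friday is 1997-10-31.

1997-10-29, 1997-10-31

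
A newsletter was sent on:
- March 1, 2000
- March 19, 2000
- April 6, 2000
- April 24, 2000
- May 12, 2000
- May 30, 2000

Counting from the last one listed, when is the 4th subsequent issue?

The spacing is 18, 18, 18, 18, 18 days — always 18 days.
May 30, 2000 + 18 days = June 17, 2000.
June 17, 2000 + 18 days = July 5, 2000.
July 5, 2000 + 18 days = July 23, 2000.
July 23, 2000 + 18 days = August 10, 2000.

August 10, 2000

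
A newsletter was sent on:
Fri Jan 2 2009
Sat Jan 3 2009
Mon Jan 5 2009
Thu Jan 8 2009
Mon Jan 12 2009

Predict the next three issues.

Intervals are 1, 2, 3, 4 days — an arithmetic progression with common difference 1.
Next gap: 5 days. Mon Jan 12 2009 + 5 days = Sat Jan 17 2009.
Next gap: 6 days. Sat Jan 17 2009 + 6 days = Fri Jan 23 2009.
Next gap: 7 days. Fri Jan 23 2009 + 7 days = Fri Jan 30 2009.

Sat Jan 17 2009, Fri Jan 23 2009, Fri Jan 30 2009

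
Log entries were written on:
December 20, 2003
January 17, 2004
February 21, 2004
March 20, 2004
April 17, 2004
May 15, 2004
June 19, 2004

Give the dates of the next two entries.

July 17, 2004; August 21, 2004

These are Saturdays at 28- or 35-day spacing (28, 35, 28, 28, 28, 35).
The pattern: 3rd Saturday of the month.
July 2004 — 3rd Saturday is July 17, 2004.
August 2004 — 3rd Saturday is August 21, 2004.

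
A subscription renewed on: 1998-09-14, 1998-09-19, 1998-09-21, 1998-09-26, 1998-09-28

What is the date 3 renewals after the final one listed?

1998-10-10

The gap pattern 5, 2, 5, 2 repeats every 2 events.
These are the Mondays and Saturdays of each week.
The following Saturday is 1998-10-03.
The following Monday is 1998-10-05.
The following Saturday is 1998-10-10.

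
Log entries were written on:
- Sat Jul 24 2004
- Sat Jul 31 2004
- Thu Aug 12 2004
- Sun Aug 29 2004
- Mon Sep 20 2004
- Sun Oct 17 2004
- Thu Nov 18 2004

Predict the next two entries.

Sat Dec 25 2004, Sat Feb 5 2005

Gaps: 7, 12, 17, 22, 27, 32 days — each gap is 5 larger than the previous one.
Next gap: 37 days. Thu Nov 18 2004 + 37 days = Sat Dec 25 2004.
Next gap: 42 days. Sat Dec 25 2004 + 42 days = Sat Feb 5 2005.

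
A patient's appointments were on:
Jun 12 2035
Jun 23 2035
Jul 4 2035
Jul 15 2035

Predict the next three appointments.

Jul 26 2035, Aug 6 2035, Aug 17 2035

The spacing is 11, 11, 11 days — always 11 days.
Jul 15 2035 + 11 days = Jul 26 2035.
Jul 26 2035 + 11 days = Aug 6 2035.
Aug 6 2035 + 11 days = Aug 17 2035.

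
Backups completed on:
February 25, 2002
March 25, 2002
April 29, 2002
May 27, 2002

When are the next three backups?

June 24, 2002; July 29, 2002; August 26, 2002

These are Mondays with 28, 35, 28-day gaps.
Each is the final Monday of its month — April 29, 2002 is past the 28th, so '4th Monday' doesn't fit.
June 2002 ends with Monday June 24, 2002.
July 2002 ends with Monday July 29, 2002.
Last Monday of August 2002: August 26, 2002.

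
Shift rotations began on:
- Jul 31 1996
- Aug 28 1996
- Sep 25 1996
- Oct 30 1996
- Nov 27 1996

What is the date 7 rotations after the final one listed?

Every date is a Wednesday; gaps 28, 28, 35, 28 days.
Each is the last Wednesday of its month (at least one falls on the 29th or later, ruling out '4th Wednesday').
December 1996 ends with Wednesday Dec 25 1996.
January 1997 ends with Wednesday Jan 29 1997.
Last Wednesday of February 1997: Feb 26 1997.
March 1997 ends with Wednesday Mar 26 1997.
April 1997 ends with Wednesday Apr 30 1997.
Last Wednesday of May 1997: May 28 1997.
June 1997 ends with Wednesday Jun 25 1997.

Jun 25 1997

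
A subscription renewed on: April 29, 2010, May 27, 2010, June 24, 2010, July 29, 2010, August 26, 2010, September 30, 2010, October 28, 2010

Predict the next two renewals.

November 25, 2010; December 30, 2010

These are Thursdays with 28, 28, 35, 28, 35, 28-day gaps.
Each is the final Thursday of its month — April 29, 2010 is past the 28th, so '4th Thursday' doesn't fit.
November 2010 ends with Thursday November 25, 2010.
December 2010 ends with Thursday December 30, 2010.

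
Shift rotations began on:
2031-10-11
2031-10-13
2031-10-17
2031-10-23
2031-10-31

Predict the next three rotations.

Gaps: 2, 4, 6, 8 days — each gap is 2 larger than the previous one.
Next gap: 10 days. 2031-10-31 + 10 days = 2031-11-10.
Next gap: 12 days. 2031-11-10 + 12 days = 2031-11-22.
Next gap: 14 days. 2031-11-22 + 14 days = 2031-12-06.

2031-11-10, 2031-11-22, 2031-12-06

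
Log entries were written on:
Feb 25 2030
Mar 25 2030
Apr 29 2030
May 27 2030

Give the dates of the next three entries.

Every date is a Monday; gaps 28, 35, 28 days.
Each is the last Monday of its month (at least one falls on the 29th or later, ruling out '4th Monday').
June 2030 ends with Monday Jun 24 2030.
Last Monday of July 2030: Jul 29 2030.
August 2030 ends with Monday Aug 26 2030.

Jun 24 2030, Jul 29 2030, Aug 26 2030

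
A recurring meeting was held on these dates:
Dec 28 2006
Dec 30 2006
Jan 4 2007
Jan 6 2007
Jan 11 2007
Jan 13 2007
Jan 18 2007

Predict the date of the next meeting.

Jan 20 2007

Every event lands on a Thursday or Saturday (gaps cycle 2, 5, 2, 5, 2, 5).
So the schedule is: every Thursday and Saturday.
The following Saturday is Jan 20 2007.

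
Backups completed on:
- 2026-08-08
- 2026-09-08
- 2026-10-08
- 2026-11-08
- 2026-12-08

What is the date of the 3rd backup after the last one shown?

Gaps: 31, 30, 31, 30 days — not constant. Every event is on the 8th of the month.
Pattern: the 8th of each month.
January 2027: 2027-01-08.
February 2027: 2027-02-08.
March 2027: 2027-03-08.

2027-03-08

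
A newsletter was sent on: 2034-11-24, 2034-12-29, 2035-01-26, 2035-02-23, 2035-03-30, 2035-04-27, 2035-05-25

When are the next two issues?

2035-06-29, 2035-07-27

Every date is a Friday; gaps 35, 28, 28, 35, 28, 28 days.
Each is the last Friday of its month (at least one falls on the 29th or later, ruling out '4th Friday').
Last Friday of June 2035: 2035-06-29.
July 2035 ends with Friday 2035-07-27.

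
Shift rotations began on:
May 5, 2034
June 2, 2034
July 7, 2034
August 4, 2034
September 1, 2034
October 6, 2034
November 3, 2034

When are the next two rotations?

Gaps: 28, 35, 28, 28, 35, 28 days — a mix of 28 and 35. Every date is a Friday.
Each is the 1st Friday of its month.
1st Friday of December 2034: December 1, 2034.
January 2035 — 1st Friday is January 5, 2035.

December 1, 2034; January 5, 2035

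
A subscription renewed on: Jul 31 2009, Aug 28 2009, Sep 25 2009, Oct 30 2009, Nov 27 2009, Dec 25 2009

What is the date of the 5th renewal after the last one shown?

May 28 2010

All Fridays; the gaps (28, 28, 35, 28, 28) vary with month length.
This is the last Friday of each month.
Last Friday of January 2010: Jan 29 2010.
Last Friday of February 2010: Feb 26 2010.
Last Friday of March 2010: Mar 26 2010.
April 2010 ends with Friday Apr 30 2010.
Last Friday of May 2010: May 28 2010.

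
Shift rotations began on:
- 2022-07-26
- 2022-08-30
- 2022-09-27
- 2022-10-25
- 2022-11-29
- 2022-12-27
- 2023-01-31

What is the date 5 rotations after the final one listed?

2023-06-27

Every date is a Tuesday; gaps 35, 28, 28, 35, 28, 35 days.
Each is the last Tuesday of its month (at least one falls on the 29th or later, ruling out '4th Tuesday').
February 2023 ends with Tuesday 2023-02-28.
Last Tuesday of March 2023: 2023-03-28.
April 2023 ends with Tuesday 2023-04-25.
May 2023 ends with Tuesday 2023-05-30.
Last Tuesday of June 2023: 2023-06-27.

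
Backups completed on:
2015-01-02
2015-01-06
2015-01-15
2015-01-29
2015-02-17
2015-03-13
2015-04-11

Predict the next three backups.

Gaps: 4, 9, 14, 19, 24, 29 days — each gap is 5 larger than the previous one.
Next gap: 34 days. 2015-04-11 + 34 days = 2015-05-15.
Next gap: 39 days. 2015-05-15 + 39 days = 2015-06-23.
Next gap: 44 days. 2015-06-23 + 44 days = 2015-08-06.

2015-05-15, 2015-06-23, 2015-08-06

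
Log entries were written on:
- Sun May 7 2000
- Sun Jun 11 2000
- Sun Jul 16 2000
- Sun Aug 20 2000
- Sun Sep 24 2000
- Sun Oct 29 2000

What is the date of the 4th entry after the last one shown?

Every event comes 35 days after the last (35, 35, 35, 35, 35).
Sun Oct 29 2000 + 35 days = Sun Dec 3 2000.
Sun Dec 3 2000 + 35 days = Sun Jan 7 2001.
Sun Jan 7 2001 + 35 days = Sun Feb 11 2001.
Sun Feb 11 2001 + 35 days = Sun Mar 18 2001.

Sun Mar 18 2001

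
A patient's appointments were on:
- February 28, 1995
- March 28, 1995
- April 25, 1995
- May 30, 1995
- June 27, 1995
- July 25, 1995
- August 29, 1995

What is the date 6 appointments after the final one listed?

February 27, 1996

All Tuesdays; the gaps (28, 28, 35, 28, 28, 35) vary with month length.
This is the last Tuesday of each month.
Last Tuesday of September 1995: September 26, 1995.
October 1995 ends with Tuesday October 31, 1995.
Last Tuesday of November 1995: November 28, 1995.
Last Tuesday of December 1995: December 26, 1995.
January 1996 ends with Tuesday January 30, 1996.
Last Tuesday of February 1996: February 27, 1996.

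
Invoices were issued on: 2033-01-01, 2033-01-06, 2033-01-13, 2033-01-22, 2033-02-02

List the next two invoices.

2033-02-15, 2033-03-02

Intervals are 5, 7, 9, 11 days — an arithmetic progression with common difference 2.
Next gap: 13 days. 2033-02-02 + 13 days = 2033-02-15.
Next gap: 15 days. 2033-02-15 + 15 days = 2033-03-02.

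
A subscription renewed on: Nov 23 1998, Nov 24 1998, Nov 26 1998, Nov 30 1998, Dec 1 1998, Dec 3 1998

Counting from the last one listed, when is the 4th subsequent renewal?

Gaps: 1, 2, 4, 1, 2 days — not constant, but cyclic with period 3.
The events fall on every Monday, Tuesday and Thursday.
The following Monday is Dec 7 1998.
The following Tuesday is Dec 8 1998.
The following Thursday is Dec 10 1998.
The following Monday is Dec 14 1998.

Dec 14 1998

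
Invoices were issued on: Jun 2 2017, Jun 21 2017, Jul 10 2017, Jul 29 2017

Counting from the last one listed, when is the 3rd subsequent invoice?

Every event comes 19 days after the last (19, 19, 19).
Jul 29 2017 + 19 days = Aug 17 2017.
Aug 17 2017 + 19 days = Sep 5 2017.
Sep 5 2017 + 19 days = Sep 24 2017.

Sep 24 2017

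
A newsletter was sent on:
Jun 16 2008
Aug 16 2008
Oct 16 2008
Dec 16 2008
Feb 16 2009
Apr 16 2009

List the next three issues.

Gaps: 61, 61, 61, 62, 59 days — not constant. Every event is on the 16th of the month.
Pattern: the 16th of every 2 months.
Next: June 2009 → Jun 16 2009.
August 2009: Aug 16 2009.
Next: October 2009 → Oct 16 2009.

Jun 16 2009, Aug 16 2009, Oct 16 2009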